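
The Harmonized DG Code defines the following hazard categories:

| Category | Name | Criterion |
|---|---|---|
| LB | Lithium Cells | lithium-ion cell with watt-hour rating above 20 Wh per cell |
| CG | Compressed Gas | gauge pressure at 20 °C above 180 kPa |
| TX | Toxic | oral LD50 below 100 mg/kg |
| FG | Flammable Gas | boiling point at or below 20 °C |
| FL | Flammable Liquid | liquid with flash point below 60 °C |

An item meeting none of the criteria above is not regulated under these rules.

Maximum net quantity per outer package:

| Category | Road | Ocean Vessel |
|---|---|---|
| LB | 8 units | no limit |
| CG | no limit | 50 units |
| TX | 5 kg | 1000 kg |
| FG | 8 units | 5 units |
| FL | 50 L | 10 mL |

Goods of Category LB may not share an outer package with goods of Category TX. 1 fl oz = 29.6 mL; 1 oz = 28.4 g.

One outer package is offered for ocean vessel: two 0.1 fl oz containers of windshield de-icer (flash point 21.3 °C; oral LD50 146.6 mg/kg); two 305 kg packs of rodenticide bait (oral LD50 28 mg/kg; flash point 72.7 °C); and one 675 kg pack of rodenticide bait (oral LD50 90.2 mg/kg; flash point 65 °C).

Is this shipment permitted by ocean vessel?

Windshield de-icer: flash point 21.3 °C < 60 °C → Category FL (Flammable Liquid).
Rodenticide bait: oral LD50 28 mg/kg < 100 mg/kg → Category TX (Toxic).
Oral LD50 90.2 mg/kg meets the Category TX criterion (Toxic), so the rodenticide bait is Category TX.
Total Category TX: (two 305 kg packs = 610 kg) + 675 kg = 1285 kg.
1285 kg > 1000 kg (ocean vessel limit, Category TX) — over the limit.
Category FL quantity: two 0.1 fl oz containers = 5.92 mL.
That is within the Category FL ocean vessel limit of 10 mL.
The segregation rule (Category LB with Category TX) does not apply to Category TX with Category FL.

No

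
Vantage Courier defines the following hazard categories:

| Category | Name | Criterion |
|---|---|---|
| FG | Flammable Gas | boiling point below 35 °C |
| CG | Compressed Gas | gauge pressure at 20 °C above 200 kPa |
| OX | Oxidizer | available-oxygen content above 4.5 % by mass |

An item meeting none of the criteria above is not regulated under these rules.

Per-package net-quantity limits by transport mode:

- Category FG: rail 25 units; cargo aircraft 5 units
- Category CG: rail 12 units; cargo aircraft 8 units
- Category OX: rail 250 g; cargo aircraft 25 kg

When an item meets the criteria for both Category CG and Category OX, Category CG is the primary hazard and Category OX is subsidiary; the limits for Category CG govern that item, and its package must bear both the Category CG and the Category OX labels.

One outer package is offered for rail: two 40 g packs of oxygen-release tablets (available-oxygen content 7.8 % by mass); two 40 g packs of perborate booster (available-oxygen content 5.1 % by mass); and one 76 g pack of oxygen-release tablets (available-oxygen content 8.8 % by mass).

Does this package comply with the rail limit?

Yes

Oxygen-release tablets: available-oxygen content 7.8 % by mass > 4.5 % by mass → Category OX (Oxidizer).
The perborate booster has available-oxygen content 5.1 % by mass, which is > 4.5 % by mass, so it is Category OX (Oxidizer).
Oxygen-release tablets: available-oxygen content 8.8 % by mass > 4.5 % by mass → Category OX (Oxidizer).
Total Category OX: (two 40 g packs = 80 g) + (two 40 g packs = 80 g) + 76 g = 236 g.
236 g is within the rail limit of 250 g for Category OX.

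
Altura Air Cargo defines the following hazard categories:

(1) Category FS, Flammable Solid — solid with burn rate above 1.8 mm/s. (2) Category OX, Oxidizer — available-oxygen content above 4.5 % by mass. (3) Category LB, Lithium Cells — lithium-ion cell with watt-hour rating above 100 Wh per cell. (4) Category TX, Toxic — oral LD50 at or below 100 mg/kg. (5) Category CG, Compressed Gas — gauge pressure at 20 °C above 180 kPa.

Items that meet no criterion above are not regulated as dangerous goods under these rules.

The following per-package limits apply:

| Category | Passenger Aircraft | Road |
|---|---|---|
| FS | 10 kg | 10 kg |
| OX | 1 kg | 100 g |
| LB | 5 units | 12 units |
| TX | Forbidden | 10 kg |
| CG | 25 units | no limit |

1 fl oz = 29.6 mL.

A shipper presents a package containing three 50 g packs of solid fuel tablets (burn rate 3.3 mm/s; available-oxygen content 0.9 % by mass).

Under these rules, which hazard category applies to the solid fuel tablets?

Category FS

Burn rate 3.3 mm/s meets the Category FS criterion (Flammable Solid), so the solid fuel tablets are Category FS.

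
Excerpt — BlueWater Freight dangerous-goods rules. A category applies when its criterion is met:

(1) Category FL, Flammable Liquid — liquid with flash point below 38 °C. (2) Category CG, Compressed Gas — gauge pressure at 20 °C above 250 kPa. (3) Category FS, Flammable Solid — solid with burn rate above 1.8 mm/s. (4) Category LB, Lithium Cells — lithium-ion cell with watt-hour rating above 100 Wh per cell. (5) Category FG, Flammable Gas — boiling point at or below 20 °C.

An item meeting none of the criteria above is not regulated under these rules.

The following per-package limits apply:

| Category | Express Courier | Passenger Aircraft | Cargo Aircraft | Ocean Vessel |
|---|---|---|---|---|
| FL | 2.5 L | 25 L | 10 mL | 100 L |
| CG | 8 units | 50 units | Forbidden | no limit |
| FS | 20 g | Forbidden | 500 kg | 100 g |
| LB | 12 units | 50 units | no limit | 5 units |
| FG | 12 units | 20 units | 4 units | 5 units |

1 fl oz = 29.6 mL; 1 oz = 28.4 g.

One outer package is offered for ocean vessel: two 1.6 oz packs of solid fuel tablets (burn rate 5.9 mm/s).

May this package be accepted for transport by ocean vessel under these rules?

Yes

With burn rate 5.9 mm/s (> 1.8 mm/s), the solid fuel tablets fall in Category FS.
Category FS quantity: two 1.6 oz packs = 90.88 g.
That is within the Category FS ocean vessel limit of 100 g.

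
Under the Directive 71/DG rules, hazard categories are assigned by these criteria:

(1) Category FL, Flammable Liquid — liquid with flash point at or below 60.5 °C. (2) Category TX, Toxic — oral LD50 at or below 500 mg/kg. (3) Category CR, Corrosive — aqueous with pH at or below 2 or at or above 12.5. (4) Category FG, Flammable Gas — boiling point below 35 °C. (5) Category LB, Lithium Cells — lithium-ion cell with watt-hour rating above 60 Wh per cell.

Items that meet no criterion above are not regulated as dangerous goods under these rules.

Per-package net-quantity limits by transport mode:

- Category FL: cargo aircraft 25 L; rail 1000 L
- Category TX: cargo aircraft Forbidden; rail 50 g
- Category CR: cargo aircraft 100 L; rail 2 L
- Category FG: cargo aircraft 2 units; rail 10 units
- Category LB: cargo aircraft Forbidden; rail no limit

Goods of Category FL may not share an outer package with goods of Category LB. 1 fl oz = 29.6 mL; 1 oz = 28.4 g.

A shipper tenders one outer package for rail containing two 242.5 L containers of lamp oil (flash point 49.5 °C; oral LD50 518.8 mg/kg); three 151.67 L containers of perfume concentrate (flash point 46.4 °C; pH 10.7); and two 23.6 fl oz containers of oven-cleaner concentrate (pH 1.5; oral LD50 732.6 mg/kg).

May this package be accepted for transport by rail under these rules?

Yes

Flash point 49.5 °C meets the Category FL criterion (Flammable Liquid), so the lamp oil is Category FL.
Perfume concentrate: flash point 46.4 °C ≤ 60.5 °C → Category FL (Flammable Liquid).
pH 1.5 meets the Category CR criterion (Corrosive), so the oven-cleaner concentrate is Category CR.
Total Category FL: (two 242.5 L containers = 485 L) + (three 151.67 L containers = 455.01 L) = 940.01 L.
940.01 L ≤ 1000 L (rail limit, Category FL) — within limit.
Category CR quantity: two 23.6 fl oz containers = 1397.12 mL.
1397.12 mL ≤ 2 L (rail limit, Category CR) — within limit.
The segregation rule (Category FL with Category LB) does not apply to Category FL with Category CR.
Every hazard category is within its rail limit and no segregation rule is violated.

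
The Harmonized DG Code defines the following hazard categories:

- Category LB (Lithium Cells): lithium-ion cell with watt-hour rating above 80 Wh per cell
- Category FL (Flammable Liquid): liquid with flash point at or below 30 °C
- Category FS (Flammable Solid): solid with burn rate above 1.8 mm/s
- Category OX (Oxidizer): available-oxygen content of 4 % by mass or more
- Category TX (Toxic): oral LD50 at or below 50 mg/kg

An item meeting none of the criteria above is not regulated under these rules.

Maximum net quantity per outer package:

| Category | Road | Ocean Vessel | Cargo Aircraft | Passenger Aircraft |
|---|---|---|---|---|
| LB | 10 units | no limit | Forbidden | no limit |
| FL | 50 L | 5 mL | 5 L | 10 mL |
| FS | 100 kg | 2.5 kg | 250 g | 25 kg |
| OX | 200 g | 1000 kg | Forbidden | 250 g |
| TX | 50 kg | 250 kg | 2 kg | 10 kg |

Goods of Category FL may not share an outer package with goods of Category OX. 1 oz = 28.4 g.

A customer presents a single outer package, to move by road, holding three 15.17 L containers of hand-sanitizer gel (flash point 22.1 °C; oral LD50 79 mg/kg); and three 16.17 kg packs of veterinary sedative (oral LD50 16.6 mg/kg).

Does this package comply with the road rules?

Flash point 22.1 °C meets the Category FL criterion (Flammable Liquid), so the hand-sanitizer gel is Category FL.
With oral LD50 16.6 mg/kg (≤ 50 mg/kg), the veterinary sedative falls in Category TX.
Category FL quantity: three 15.17 L containers = 45.51 L.
45.51 L ≤ 50 L (road limit, Category FL) — within limit.
Category TX quantity: three 16.17 kg packs = 48.51 kg.
48.51 kg ≤ 50 kg (road limit, Category TX) — within limit.
The segregation rule (Category FL with Category OX) does not apply to Category FL with Category TX.
Every hazard category is within its road limit and no segregation rule is violated.

Yes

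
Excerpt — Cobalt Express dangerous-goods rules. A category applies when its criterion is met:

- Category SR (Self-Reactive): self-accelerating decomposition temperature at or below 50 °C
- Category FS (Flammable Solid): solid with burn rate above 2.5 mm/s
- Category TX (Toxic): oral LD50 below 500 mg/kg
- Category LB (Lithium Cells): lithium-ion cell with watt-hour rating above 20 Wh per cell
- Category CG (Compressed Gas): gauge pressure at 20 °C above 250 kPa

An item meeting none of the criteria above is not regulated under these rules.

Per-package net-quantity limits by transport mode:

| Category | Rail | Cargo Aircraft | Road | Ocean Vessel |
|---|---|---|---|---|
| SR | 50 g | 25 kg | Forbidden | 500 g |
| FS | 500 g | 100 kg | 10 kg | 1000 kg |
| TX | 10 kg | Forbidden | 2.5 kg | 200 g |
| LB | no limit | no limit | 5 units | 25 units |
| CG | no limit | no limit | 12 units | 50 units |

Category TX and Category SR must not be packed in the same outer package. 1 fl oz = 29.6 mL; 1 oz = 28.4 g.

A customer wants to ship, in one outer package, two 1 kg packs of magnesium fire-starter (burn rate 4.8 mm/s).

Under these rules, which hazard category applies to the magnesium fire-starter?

Category FS

The magnesium fire-starter has burn rate 4.8 mm/s, which is > 2.5 mm/s, so it is Category FS (Flammable Solid).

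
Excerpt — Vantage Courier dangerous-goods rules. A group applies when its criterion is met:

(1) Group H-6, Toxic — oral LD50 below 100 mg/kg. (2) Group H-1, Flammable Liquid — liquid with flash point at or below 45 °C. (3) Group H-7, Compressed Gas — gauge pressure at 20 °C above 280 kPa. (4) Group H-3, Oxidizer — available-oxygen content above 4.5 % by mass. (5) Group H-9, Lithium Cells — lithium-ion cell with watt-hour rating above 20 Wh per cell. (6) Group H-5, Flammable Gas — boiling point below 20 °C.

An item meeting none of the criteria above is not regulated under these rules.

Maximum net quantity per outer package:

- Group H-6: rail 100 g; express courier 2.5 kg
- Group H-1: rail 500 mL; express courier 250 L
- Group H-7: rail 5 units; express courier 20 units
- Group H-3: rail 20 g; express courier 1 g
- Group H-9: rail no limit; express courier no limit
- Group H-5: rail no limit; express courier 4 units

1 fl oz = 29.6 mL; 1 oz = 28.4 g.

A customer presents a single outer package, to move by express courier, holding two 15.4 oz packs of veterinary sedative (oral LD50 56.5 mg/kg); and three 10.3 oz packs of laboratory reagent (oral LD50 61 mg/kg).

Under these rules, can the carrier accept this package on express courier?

Yes

Veterinary sedative: oral LD50 56.5 mg/kg < 100 mg/kg → Group H-6 (Toxic).
Laboratory reagent: oral LD50 61 mg/kg < 100 mg/kg → Group H-6 (Toxic).
Group H-6 net quantity: (two 15.4 oz packs = 874.72 g) + (three 10.3 oz packs = 877.56 g) = 1752.28 g.
1752.28 g ≤ 2.5 kg (express courier limit, Group H-6) — within limit.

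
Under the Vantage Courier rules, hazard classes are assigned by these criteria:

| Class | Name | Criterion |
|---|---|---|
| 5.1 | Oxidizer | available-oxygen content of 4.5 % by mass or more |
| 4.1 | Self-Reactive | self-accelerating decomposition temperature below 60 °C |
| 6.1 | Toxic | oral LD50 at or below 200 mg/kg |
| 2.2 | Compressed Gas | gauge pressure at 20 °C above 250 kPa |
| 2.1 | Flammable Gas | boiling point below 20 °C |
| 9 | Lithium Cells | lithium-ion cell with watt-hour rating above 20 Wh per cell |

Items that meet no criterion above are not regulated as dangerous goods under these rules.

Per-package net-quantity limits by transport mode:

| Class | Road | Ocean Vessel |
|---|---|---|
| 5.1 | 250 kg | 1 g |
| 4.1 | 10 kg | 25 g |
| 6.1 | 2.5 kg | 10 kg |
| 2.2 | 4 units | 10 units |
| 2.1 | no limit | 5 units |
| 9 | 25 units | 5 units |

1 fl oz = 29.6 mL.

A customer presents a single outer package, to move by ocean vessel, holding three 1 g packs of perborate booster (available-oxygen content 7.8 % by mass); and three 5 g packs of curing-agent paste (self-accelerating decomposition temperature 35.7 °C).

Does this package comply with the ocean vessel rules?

The perborate booster has available-oxygen content 7.8 % by mass, which is ≥ 4.5 % by mass, so it is Class 5.1 (Oxidizer).
Curing-agent paste: self-accelerating decomposition temperature 35.7 °C < 60 °C → Class 4.1 (Self-Reactive).
Class 5.1 quantity: three 1 g packs = 3 g.
That exceeds the Class 5.1 ocean vessel limit of 1 g.
Class 4.1 quantity: three 5 g packs = 15 g.
15 g is within the ocean vessel limit of 25 g for Class 4.1.

No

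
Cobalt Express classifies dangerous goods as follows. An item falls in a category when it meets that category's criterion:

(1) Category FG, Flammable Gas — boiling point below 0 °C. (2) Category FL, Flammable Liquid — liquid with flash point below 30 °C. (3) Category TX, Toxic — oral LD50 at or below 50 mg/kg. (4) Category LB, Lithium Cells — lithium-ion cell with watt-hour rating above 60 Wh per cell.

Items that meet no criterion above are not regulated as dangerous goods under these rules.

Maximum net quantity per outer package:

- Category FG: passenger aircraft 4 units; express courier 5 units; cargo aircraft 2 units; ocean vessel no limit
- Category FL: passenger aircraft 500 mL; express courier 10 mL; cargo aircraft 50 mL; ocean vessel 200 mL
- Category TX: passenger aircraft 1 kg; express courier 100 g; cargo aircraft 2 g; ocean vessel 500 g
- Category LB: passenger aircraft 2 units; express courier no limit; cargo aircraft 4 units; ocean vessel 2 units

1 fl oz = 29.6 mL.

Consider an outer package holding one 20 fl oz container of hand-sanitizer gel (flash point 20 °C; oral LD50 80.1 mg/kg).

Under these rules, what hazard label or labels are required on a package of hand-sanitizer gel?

The hand-sanitizer gel has flash point 20 °C, which is < 30 °C, so it is Category FL (Flammable Liquid).
Only the Category FL label is required.

Category FL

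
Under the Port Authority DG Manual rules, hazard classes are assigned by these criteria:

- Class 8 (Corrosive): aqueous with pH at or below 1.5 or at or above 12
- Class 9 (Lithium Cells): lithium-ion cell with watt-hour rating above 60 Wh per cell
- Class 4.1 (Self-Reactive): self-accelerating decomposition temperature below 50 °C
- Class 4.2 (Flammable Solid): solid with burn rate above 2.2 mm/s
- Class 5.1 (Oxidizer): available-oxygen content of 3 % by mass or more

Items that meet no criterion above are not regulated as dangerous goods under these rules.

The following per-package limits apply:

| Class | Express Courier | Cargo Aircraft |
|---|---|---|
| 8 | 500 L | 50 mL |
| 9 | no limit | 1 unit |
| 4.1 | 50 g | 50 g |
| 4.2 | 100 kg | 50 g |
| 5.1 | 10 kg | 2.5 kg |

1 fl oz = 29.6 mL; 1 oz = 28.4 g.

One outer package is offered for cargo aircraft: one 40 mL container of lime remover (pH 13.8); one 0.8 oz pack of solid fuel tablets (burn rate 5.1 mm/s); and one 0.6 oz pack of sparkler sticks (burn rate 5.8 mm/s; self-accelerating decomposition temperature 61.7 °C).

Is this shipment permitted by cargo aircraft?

Lime remover: pH 13.8 ≥ 12 → Class 8 (Corrosive).
Burn rate 5.1 mm/s meets the Class 4.2 criterion (Flammable Solid), so the solid fuel tablets are Class 4.2.
Burn rate 5.8 mm/s meets the Class 4.2 criterion (Flammable Solid), so the sparkler sticks are Class 4.2.
Total Class 4.2: (one 0.8 oz pack = 22.72 g) + (one 0.6 oz pack = 17.04 g) = 39.76 g.
39.76 g ≤ 50 g (cargo aircraft limit, Class 4.2) — within limit.
Class 8 quantity: 40 mL.
40 mL ≤ 50 mL (cargo aircraft limit, Class 8) — within limit.
Every hazard class is within its cargo aircraft limit and no segregation rule is violated.

Yes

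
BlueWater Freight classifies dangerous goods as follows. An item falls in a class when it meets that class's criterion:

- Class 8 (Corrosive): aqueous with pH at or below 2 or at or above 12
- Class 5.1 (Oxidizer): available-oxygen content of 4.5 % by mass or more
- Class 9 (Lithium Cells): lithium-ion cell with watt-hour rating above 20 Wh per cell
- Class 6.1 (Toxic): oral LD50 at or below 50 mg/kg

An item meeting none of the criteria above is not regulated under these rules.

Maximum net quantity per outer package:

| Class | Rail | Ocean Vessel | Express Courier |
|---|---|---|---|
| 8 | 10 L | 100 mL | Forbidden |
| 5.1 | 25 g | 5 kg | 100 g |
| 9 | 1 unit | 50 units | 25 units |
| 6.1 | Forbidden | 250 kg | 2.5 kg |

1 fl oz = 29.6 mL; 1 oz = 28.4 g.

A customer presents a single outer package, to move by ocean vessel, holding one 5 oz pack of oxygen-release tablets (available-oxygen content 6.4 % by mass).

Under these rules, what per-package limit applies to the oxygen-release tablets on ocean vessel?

5 kg

The oxygen-release tablets have available-oxygen content 6.4 % by mass, which is ≥ 4.5 % by mass, so they are Class 5.1 (Oxidizer).
The ocean vessel limit for Class 5.1 is 5 kg.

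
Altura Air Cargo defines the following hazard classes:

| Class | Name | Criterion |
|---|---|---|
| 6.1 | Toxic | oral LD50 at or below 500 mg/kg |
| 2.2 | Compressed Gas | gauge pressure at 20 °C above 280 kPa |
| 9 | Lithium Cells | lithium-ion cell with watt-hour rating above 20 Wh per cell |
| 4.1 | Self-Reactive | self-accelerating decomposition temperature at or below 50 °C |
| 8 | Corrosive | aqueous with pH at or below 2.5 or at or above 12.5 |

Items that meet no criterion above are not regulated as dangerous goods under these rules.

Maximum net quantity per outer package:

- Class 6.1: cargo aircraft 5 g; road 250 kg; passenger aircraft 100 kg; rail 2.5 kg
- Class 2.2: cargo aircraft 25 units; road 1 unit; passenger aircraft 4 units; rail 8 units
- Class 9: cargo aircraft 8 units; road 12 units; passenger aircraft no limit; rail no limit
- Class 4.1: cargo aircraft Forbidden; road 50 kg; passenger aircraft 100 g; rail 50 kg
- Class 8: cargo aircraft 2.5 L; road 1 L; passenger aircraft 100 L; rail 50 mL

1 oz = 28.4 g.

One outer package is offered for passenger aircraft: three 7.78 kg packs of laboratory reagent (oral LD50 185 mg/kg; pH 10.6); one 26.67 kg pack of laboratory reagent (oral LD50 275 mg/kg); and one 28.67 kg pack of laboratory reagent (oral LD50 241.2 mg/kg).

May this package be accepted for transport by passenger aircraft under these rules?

The laboratory reagent has oral LD50 185 mg/kg, which is ≤ 500 mg/kg, so it is Class 6.1 (Toxic).
Laboratory reagent: oral LD50 275 mg/kg ≤ 500 mg/kg → Class 6.1 (Toxic).
Laboratory reagent: oral LD50 241.2 mg/kg ≤ 500 mg/kg → Class 6.1 (Toxic).
Class 6.1 net quantity: (three 7.78 kg packs = 23.34 kg) + 26.67 kg + 28.67 kg = 78.68 kg.
78.68 kg is within the passenger aircraft limit of 100 kg for Class 6.1.

Yes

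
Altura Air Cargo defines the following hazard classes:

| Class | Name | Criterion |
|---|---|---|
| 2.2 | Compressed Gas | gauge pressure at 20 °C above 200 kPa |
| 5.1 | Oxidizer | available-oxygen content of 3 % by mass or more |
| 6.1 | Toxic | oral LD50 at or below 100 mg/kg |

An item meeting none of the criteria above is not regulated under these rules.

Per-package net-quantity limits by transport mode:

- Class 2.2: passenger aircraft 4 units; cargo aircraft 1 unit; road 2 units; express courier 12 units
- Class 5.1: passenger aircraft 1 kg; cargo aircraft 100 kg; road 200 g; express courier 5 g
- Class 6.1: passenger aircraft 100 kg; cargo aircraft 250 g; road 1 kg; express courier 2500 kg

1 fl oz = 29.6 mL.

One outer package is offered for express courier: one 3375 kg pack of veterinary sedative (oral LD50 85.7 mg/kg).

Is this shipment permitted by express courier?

With oral LD50 85.7 mg/kg (≤ 100 mg/kg), the veterinary sedative falls in Class 6.1.
Class 6.1 quantity: 3375 kg.
That exceeds the Class 6.1 express courier limit of 2500 kg.

No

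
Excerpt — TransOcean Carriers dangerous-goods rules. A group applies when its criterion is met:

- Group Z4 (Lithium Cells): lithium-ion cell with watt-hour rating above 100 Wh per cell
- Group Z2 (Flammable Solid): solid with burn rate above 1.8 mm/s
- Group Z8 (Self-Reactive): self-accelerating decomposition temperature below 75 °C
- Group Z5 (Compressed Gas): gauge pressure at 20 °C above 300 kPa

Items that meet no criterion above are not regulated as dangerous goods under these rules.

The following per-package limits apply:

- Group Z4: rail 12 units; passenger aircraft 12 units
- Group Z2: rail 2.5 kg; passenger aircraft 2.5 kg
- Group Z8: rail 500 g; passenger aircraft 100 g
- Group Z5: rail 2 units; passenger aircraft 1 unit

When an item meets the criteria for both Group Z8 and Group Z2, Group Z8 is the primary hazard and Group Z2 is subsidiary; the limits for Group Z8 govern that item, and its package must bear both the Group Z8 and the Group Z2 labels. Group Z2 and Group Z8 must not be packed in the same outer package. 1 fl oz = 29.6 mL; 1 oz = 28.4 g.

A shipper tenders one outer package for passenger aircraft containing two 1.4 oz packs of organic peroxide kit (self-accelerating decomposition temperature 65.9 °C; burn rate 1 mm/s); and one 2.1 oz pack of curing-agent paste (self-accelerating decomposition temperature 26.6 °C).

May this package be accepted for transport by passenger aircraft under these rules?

Organic peroxide kit: self-accelerating decomposition temperature 65.9 °C < 75 °C → Group Z8 (Self-Reactive).
The curing-agent paste has self-accelerating decomposition temperature 26.6 °C, which is < 75 °C, so it is Group Z8 (Self-Reactive).
Group Z8 net quantity: (two 1.4 oz packs = 79.52 g) + (one 2.1 oz pack = 59.64 g) = 139.16 g.
139.16 g exceeds the passenger aircraft limit of 100 g for Group Z8.

No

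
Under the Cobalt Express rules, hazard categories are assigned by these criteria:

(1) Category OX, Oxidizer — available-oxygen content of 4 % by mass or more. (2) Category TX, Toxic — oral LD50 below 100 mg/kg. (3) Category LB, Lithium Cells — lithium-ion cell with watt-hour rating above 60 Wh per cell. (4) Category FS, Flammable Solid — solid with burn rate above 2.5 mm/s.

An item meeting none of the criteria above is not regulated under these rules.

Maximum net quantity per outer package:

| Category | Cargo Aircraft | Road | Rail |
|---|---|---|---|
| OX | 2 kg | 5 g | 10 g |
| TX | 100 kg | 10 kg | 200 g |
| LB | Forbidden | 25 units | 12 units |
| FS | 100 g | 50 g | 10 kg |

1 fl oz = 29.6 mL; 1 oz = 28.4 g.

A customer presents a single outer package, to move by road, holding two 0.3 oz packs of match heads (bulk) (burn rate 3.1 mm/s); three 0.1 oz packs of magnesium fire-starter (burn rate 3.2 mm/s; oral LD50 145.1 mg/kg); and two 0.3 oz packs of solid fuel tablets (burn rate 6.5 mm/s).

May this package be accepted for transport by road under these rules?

Match heads (bulk): burn rate 3.1 mm/s > 2.5 mm/s → Category FS (Flammable Solid).
With burn rate 3.2 mm/s (> 2.5 mm/s), the magnesium fire-starter falls in Category FS.
The solid fuel tablets have burn rate 6.5 mm/s, which is > 2.5 mm/s, so they are Category FS (Flammable Solid).
Category FS net quantity: (two 0.3 oz packs = 17.04 g) + (three 0.1 oz packs = 8.52 g) + (two 0.3 oz packs = 17.04 g) = 42.6 g.
That is within the Category FS road limit of 50 g.

Yes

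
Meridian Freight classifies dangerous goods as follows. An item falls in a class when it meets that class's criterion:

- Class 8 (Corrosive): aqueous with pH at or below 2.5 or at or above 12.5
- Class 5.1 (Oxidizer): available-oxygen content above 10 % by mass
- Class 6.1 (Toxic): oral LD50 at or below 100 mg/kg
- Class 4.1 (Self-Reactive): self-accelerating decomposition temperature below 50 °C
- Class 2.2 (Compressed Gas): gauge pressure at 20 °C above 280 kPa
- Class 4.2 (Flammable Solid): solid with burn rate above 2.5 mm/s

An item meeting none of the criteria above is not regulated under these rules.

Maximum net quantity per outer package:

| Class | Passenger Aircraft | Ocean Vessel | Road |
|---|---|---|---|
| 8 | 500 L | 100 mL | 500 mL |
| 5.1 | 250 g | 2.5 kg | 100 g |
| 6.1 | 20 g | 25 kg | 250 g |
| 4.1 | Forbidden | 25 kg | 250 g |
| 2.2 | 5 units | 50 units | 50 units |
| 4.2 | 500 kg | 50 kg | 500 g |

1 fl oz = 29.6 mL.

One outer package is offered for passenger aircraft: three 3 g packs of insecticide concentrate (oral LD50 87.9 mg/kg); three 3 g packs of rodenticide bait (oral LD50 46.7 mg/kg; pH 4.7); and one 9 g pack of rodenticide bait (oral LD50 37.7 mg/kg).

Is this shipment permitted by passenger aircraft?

With oral LD50 87.9 mg/kg (≤ 100 mg/kg), the insecticide concentrate falls in Class 6.1.
Oral LD50 46.7 mg/kg meets the Class 6.1 criterion (Toxic), so the rodenticide bait is Class 6.1.
Oral LD50 37.7 mg/kg meets the Class 6.1 criterion (Toxic), so the rodenticide bait is Class 6.1.
Total Class 6.1: (three 3 g packs = 9 g) + (three 3 g packs = 9 g) + 9 g = 27 g.
That exceeds the Class 6.1 passenger aircraft limit of 20 g.

No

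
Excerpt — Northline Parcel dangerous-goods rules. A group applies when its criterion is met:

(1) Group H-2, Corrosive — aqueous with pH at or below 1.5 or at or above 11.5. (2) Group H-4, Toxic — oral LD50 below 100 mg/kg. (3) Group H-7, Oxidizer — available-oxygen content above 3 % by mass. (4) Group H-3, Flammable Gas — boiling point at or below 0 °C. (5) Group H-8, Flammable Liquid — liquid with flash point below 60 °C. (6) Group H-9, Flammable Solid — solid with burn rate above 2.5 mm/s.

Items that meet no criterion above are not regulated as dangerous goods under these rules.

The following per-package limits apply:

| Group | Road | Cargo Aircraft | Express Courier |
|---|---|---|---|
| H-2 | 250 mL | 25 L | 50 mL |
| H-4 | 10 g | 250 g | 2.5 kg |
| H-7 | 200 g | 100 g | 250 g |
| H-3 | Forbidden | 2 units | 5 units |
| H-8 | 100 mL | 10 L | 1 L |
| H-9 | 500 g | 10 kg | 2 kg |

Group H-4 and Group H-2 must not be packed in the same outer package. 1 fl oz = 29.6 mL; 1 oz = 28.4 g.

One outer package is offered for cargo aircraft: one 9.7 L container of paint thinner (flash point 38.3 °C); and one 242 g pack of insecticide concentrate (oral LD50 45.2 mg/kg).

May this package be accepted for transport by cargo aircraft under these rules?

Flash point 38.3 °C meets the Group H-8 criterion (Flammable Liquid), so the paint thinner is Group H-8.
Insecticide concentrate: oral LD50 45.2 mg/kg < 100 mg/kg → Group H-4 (Toxic).
Group H-4 quantity: 242 g.
242 g ≤ 250 g (cargo aircraft limit, Group H-4) — within limit.
Group H-8 quantity: 9.7 L.
That is within the Group H-8 cargo aircraft limit of 10 L.
The segregation rule (Group H-4 with Group H-2) does not apply to Group H-4 with Group H-8.
Every hazard group is within its cargo aircraft limit and no segregation rule is violated.

Yes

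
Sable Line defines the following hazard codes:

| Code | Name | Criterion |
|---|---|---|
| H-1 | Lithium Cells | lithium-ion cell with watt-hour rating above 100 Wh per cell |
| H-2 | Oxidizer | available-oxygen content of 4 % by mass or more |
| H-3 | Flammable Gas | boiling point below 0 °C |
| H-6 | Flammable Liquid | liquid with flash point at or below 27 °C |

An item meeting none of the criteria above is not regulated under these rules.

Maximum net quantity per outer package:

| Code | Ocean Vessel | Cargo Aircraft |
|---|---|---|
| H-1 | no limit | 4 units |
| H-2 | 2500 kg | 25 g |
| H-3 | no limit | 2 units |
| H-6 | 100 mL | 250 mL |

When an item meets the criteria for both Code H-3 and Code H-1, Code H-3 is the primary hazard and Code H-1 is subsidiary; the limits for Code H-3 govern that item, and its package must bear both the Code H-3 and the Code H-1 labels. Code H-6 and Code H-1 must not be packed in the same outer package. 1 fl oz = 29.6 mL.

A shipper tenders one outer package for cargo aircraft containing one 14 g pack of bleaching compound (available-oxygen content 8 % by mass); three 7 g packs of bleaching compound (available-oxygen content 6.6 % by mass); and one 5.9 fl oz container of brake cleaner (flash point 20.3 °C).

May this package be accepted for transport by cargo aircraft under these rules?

Bleaching compound: available-oxygen content 8 % by mass ≥ 4 % by mass → Code H-2 (Oxidizer).
Bleaching compound: available-oxygen content 6.6 % by mass ≥ 4 % by mass → Code H-2 (Oxidizer).
Brake cleaner: flash point 20.3 °C ≤ 27 °C → Code H-6 (Flammable Liquid).
Code H-2 net quantity: 14 g + (three 7 g packs = 21 g) = 35 g.
35 g exceeds the cargo aircraft limit of 25 g for Code H-2.
Code H-6 quantity: one 5.9 fl oz container = 174.64 mL.
That is within the Code H-6 cargo aircraft limit of 250 mL.
The segregation rule (Code H-6 with Code H-1) does not apply to Code H-2 with Code H-6.

No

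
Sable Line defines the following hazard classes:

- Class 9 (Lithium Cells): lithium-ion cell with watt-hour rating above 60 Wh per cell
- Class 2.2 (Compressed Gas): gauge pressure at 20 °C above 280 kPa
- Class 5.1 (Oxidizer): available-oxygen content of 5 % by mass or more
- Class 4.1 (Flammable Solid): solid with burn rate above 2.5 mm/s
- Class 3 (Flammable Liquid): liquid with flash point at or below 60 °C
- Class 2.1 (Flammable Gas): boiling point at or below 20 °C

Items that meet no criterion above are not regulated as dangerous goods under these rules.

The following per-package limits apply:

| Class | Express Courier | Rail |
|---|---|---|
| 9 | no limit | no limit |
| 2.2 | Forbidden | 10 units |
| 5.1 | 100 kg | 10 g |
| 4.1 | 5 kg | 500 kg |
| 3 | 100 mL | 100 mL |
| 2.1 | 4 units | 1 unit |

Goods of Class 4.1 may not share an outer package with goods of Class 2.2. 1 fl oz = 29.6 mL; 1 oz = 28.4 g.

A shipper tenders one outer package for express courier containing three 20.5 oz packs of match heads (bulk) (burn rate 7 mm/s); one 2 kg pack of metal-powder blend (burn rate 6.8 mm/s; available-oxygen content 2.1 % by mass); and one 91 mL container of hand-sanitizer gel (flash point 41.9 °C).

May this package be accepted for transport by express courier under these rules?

Burn rate 7 mm/s meets the Class 4.1 criterion (Flammable Solid), so the match heads (bulk) are Class 4.1.
Metal-powder blend: burn rate 6.8 mm/s > 2.5 mm/s → Class 4.1 (Flammable Solid).
With flash point 41.9 °C (≤ 60 °C), the hand-sanitizer gel falls in Class 3.
Total Class 4.1: (three 20.5 oz packs = 1746.6 g) + 2 kg = 3746.6 g.
3746.6 g ≤ 5 kg (express courier limit, Class 4.1) — within limit.
Class 3 quantity: 91 mL.
That is within the Class 3 express courier limit of 100 mL.
The segregation rule (Class 4.1 with Class 2.2) does not apply to Class 4.1 with Class 3.
Every hazard class is within its express courier limit and no segregation rule is violated.

Yes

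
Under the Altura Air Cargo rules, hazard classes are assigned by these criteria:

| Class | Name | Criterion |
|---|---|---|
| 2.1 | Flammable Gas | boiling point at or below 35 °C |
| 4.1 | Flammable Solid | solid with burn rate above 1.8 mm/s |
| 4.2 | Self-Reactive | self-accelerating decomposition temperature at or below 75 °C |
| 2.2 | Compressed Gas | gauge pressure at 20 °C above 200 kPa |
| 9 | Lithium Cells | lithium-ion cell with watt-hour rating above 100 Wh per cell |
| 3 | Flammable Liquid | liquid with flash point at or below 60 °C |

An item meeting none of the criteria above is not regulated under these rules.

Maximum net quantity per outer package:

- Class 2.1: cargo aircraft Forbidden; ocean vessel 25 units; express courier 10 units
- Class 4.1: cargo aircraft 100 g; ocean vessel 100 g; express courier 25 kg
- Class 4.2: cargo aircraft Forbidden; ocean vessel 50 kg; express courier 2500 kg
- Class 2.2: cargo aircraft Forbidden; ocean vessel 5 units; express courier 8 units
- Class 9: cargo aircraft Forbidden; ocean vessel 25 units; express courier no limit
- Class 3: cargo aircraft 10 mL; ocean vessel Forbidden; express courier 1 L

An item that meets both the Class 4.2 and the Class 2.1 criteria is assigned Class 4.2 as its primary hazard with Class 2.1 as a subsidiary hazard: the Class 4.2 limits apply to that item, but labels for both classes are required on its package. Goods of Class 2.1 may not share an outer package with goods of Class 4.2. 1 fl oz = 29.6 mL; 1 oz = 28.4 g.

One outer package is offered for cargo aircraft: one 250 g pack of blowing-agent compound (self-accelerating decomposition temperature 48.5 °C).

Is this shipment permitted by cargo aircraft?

Blowing-agent compound: self-accelerating decomposition temperature 48.5 °C ≤ 75 °C → Class 4.2 (Self-Reactive).
Class 4.2 quantity: 250 g.
By cargo aircraft, Class 4.2 is Forbidden regardless of quantity.

No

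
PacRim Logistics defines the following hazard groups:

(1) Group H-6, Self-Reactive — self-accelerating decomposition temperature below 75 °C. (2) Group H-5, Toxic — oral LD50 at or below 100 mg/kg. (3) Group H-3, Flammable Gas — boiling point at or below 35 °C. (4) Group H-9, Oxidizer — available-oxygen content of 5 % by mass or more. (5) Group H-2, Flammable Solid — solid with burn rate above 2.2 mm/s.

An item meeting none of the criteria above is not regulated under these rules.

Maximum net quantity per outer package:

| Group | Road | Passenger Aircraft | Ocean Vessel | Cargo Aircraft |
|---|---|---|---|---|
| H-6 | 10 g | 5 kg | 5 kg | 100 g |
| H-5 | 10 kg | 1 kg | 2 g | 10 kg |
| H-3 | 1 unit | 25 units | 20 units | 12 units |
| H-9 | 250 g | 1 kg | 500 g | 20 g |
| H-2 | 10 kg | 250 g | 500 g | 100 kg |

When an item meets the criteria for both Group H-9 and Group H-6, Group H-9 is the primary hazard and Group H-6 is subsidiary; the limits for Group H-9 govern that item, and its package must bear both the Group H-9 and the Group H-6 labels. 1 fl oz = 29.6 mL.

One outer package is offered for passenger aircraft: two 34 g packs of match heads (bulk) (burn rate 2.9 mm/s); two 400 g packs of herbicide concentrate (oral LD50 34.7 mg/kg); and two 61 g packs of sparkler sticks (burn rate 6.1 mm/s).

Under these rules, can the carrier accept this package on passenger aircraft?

With burn rate 2.9 mm/s (> 2.2 mm/s), the match heads (bulk) fall in Group H-2.
Oral LD50 34.7 mg/kg meets the Group H-5 criterion (Toxic), so the herbicide concentrate is Group H-5.
Burn rate 6.1 mm/s meets the Group H-2 criterion (Flammable Solid), so the sparkler sticks are Group H-2.
Group H-5 quantity: two 400 g packs = 800 g.
800 g ≤ 1 kg (passenger aircraft limit, Group H-5) — within limit.
Group H-2 net quantity: (two 34 g packs = 68 g) + (two 61 g packs = 122 g) = 190 g.
190 g ≤ 250 g (passenger aircraft limit, Group H-2) — within limit.
Every hazard group is within its passenger aircraft limit and no segregation rule is violated.

Yes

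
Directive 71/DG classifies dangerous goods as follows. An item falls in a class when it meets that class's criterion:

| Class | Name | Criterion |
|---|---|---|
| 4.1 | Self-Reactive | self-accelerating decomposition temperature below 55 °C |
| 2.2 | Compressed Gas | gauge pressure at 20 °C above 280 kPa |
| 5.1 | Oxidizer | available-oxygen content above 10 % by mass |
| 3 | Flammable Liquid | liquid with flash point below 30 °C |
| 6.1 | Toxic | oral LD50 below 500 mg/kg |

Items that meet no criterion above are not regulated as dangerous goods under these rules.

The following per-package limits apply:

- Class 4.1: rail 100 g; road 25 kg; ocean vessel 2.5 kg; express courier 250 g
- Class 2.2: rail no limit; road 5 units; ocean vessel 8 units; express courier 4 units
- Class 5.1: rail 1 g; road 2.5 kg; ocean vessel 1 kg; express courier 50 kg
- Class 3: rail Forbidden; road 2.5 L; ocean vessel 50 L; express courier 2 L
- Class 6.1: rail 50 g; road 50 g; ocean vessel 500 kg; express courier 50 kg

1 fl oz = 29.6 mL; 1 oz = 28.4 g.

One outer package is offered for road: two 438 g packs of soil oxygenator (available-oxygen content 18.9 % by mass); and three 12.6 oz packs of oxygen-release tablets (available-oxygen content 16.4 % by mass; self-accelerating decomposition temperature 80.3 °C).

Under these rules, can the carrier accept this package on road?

Yes

The soil oxygenator has available-oxygen content 18.9 % by mass, which is > 10 % by mass, so it is Class 5.1 (Oxidizer).
Available-oxygen content 16.4 % by mass meets the Class 5.1 criterion (Oxidizer), so the oxygen-release tablets are Class 5.1.
Total Class 5.1: (two 438 g packs = 876 g) + (three 12.6 oz packs = 1073.52 g) = 1949.52 g.
That is within the Class 5.1 road limit of 2.5 kg.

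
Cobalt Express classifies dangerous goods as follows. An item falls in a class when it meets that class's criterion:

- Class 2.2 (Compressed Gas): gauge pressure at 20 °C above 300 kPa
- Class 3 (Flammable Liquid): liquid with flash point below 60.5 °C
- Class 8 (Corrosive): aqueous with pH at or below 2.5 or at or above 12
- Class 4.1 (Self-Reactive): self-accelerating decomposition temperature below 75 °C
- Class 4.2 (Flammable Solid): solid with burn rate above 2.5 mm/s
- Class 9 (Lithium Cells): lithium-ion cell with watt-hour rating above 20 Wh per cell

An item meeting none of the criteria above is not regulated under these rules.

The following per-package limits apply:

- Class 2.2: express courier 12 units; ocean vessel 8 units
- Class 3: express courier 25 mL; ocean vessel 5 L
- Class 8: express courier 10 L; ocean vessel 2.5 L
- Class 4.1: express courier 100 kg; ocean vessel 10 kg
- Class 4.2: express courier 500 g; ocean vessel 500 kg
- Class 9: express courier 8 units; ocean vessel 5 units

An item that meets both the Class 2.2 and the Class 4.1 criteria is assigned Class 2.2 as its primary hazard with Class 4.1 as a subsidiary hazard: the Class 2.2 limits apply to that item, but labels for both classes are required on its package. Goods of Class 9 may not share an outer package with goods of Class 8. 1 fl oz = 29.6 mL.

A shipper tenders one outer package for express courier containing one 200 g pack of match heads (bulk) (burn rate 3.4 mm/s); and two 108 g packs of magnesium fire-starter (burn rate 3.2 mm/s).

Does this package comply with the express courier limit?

With burn rate 3.4 mm/s (> 2.5 mm/s), the match heads (bulk) fall in Class 4.2.
With burn rate 3.2 mm/s (> 2.5 mm/s), the magnesium fire-starter falls in Class 4.2.
Total Class 4.2: 200 g + (two 108 g packs = 216 g) = 416 g.
416 g ≤ 500 g (express courier limit, Class 4.2) — within limit.

Yes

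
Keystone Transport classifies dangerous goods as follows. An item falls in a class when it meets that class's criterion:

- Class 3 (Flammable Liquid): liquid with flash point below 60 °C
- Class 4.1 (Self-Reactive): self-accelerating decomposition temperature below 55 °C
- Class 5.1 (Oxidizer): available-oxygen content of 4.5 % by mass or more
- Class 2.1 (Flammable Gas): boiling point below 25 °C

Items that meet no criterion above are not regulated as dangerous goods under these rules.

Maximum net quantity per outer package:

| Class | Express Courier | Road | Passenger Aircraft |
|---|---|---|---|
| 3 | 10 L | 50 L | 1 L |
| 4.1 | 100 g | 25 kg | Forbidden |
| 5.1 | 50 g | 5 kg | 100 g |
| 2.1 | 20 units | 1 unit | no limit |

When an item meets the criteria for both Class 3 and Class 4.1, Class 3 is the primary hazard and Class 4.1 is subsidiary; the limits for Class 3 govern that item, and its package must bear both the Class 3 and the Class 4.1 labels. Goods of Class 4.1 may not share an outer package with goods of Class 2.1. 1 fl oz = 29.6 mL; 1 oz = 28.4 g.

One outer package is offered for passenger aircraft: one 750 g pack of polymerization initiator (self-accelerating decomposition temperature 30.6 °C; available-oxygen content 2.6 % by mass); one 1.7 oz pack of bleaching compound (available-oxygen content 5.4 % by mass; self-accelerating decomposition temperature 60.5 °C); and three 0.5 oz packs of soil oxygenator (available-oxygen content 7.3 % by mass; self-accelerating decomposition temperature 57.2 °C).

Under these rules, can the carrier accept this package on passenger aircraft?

Polymerization initiator: self-accelerating decomposition temperature 30.6 °C < 55 °C → Class 4.1 (Self-Reactive).
Available-oxygen content 5.4 % by mass meets the Class 5.1 criterion (Oxidizer), so the bleaching compound is Class 5.1.
With available-oxygen content 7.3 % by mass (≥ 4.5 % by mass), the soil oxygenator falls in Class 5.1.
Class 5.1 net quantity: (one 1.7 oz pack = 48.28 g) + (three 0.5 oz packs = 42.6 g) = 90.88 g.
90.88 g ≤ 100 g (passenger aircraft limit, Class 5.1) — within limit.
Class 4.1 quantity: 750 g.
By passenger aircraft, Class 4.1 is Forbidden regardless of quantity.
The segregation rule (Class 4.1 with Class 2.1) does not apply to Class 5.1 with Class 4.1.

No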